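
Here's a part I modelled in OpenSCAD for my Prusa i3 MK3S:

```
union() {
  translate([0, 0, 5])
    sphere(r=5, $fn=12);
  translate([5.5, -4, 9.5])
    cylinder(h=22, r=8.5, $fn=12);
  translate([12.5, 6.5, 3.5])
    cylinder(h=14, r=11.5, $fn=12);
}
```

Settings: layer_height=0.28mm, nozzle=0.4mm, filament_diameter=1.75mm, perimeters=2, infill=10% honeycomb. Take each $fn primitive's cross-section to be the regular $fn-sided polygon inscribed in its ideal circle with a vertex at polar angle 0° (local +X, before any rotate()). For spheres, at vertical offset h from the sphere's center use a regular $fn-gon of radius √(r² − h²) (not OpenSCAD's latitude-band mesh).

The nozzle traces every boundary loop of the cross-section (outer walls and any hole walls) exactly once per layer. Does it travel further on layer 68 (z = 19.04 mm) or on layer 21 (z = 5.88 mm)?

Layer 68 (z = 19.04): the sphere is not intersected at this z (|z−center|=14.040 > r=5); the cylinder at (5.5, -4): section is a regular 12-gon, circumradius r=8.5 (perimeter = 2·12·8.500·sin(180°/12) = 52.80 mm); the cylinder at (12.5, 6.5) is absent (z outside [3.5, 17.5]); Merging all regions: only the r=8.5 cylinder at (5.5, -4) is present, so the union is just that shape — boundary = 52.80 mm. So its perimeter = 52.80 mm. Layer 21 (z = 5.88): the r=5 sphere slices to a regular 12-gon of circumradius 4.922 (√(r²−h²) with h=0.88 from center) (perimeter = 2·12·4.922·sin(180°/12) = 30.57 mm); the cylinder at (5.5, -4) is not intersected at this z (z outside [9.5, 31.5]); the r=11.5 cylinder at (12.5, 6.5) contributes a regular 12-gon of circumradius 11.5 (perimeter = 2·12·11.500·sin(180°/12) = 71.43 mm); Combining (union): the regions partially overlap (shared area 9.06 mm²), so the edge portions inside another operand are dropped and the merged outline is re-measured after clipping — boundary = 87.85 mm. So its perimeter = 87.85 mm. Layer 21 is larger (87.85 vs 52.80 mm).

layer 21 (z = 5.88 mm)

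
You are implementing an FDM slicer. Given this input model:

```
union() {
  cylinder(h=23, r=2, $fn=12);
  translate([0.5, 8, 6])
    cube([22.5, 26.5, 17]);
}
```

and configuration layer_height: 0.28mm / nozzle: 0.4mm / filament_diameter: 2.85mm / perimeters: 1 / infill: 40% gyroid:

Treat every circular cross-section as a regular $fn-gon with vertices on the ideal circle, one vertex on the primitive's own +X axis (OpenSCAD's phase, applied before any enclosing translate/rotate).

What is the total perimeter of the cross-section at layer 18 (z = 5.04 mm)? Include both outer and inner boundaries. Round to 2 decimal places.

12.42 mm

At z = 5.04 mm: the r=2 cylinder contributes a regular 12-gon of circumradius 2 (perimeter = 2·12·2.000·sin(180°/12) = 12.42 mm); the cube at (0.5, 8) is not intersected at this z (z outside [6, 23]); Merging all regions: only the r=2 cylinder is present, so the union is just that shape — boundary = 12.42 mm. Overall, the cross-section is a single solid region. Total boundary length (outer) = 12.42 mm.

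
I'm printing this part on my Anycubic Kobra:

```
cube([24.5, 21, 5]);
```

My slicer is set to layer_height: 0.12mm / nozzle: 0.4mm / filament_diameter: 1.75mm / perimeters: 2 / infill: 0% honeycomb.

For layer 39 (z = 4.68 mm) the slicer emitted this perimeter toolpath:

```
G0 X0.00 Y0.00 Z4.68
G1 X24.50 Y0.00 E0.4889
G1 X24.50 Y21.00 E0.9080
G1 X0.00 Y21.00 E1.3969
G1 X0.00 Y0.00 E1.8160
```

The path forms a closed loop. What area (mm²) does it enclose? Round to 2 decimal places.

Apply the shoelace formula to the sequence of (X, Y) vertices; enclosed area = 514.50 mm².

514.50 mm²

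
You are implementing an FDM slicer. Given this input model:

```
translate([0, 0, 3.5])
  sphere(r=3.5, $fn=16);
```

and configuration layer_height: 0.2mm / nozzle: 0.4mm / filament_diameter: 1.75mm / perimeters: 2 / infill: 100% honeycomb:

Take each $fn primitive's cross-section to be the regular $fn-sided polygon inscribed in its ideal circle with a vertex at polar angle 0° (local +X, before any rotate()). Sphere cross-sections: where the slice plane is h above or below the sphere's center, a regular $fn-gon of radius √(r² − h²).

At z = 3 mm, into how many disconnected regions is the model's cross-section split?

At z = 3 mm: the sphere: section is a regular 16-gon, circumradius = √(r²−h²) = √(3.5²−0.5²) = 3.464. The result has 1 disconnected region.

1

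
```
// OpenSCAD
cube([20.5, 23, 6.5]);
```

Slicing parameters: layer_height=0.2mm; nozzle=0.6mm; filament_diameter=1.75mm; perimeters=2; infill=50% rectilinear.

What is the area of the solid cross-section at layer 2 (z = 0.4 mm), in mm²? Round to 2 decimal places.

471.50 mm²

At z = 0.4 mm: the cube (footprint 20.5×23) is included at this height (area 471.50 mm²). Overall, the cross-section is a single solid region. Net area = 471.50 mm².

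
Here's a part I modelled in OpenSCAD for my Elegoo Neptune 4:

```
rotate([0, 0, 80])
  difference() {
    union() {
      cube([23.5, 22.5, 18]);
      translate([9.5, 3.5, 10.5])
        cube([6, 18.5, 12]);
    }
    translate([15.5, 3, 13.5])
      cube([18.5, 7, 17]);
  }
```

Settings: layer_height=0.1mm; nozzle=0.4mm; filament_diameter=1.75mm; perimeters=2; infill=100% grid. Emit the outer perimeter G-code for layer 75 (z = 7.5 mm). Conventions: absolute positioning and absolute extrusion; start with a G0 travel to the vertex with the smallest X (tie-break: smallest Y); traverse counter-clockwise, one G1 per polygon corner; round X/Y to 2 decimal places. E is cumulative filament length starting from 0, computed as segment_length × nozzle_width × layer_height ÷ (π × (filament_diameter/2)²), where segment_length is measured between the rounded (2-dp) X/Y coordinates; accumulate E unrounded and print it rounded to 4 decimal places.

G0 X-22.16 Y3.91 Z7.50
G1 X0.00 Y0.00 E0.3742
G1 X4.08 Y23.14 E0.7650
G1 X-18.08 Y27.05 E1.1392
G1 X-22.16 Y3.91 E1.5299

At z = 7.5 mm: the cube is present — its section is the full 23.5×22.5 rectangle; the cube at (9.5, 3.5) does not reach this height (z outside [10.5, 22.5]); Combining (union): only the 23.5×22.5 cube is present, so the union is just that shape — 1 connected region; the cube at (15.5, 3) does not reach this height (z outside [13.5, 30.5]); Subtracting the remaining from the first: none of the subtracted shapes is present at this height, so the result so far is unchanged — 1 connected region; (rotated 80° about Z; rotation is an isometry so areas/perimeters/island counts are preserved). The outline is a single polygon with 4 vertices. Extrusion per mm of travel: 0.4 × 0.1 / (π × 0.875²) = 0.016630. Accumulating E over each segment gives final E = 1.5299.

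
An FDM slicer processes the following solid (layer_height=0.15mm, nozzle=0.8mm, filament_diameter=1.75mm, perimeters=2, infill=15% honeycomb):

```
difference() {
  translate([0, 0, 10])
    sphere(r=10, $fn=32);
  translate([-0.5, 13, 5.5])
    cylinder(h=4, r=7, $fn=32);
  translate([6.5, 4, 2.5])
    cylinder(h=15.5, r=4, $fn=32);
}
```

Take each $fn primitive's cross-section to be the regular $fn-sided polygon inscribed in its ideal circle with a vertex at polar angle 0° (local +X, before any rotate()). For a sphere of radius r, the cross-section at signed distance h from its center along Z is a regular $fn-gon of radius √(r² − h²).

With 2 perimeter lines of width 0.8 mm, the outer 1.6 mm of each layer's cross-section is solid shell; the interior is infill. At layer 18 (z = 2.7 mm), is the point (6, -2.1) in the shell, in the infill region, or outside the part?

At z = 2.7 mm: the sphere: section is a regular 32-gon, circumradius = √(r²−h²) = √(10²−7.3²) = 6.834; the cylinder at (-0.5, 13) does not reach this height (z outside [5.5, 9.5]); the cylinder at (6.5, 4): section is a regular 32-gon, circumradius r=4; Taking the first minus the rest: starting from the r=10 sphere, the r=4 cylinder at (6.5, 4) partially overlaps it — only the 15.79 mm² overlap (of its 49.94 mm²) is removed, clipping the outline — 1 connected region. Overall, the cross-section is a single solid region. The nearest boundary edge runs (6.70, -1.33)→(6.31, -2.62); distance from the point to it = 0.45 mm. The point is inside the cross-section, 0.45 mm from the nearest boundary — within the 1.6 mm shell band (2 × 0.8).

shell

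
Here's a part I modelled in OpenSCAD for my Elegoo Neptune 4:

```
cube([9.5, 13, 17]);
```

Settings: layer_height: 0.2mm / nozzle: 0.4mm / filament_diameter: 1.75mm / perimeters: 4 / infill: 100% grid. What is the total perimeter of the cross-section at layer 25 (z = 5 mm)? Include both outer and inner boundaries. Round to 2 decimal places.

45.00 mm

At z = 5 mm: the 9.5×13 cube contributes its full rectangle (perimeter 45.00 mm). Overall, the cross-section is a single solid region. Total boundary length (outer) = 45.00 mm.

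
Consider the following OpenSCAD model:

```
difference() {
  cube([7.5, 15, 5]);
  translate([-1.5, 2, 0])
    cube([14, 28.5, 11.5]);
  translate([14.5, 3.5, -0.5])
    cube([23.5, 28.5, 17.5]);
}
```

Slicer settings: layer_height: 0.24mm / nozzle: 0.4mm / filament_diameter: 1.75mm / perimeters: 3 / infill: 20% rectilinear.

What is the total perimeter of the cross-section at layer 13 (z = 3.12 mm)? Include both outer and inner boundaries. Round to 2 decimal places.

19.00 mm

At z = 3.12 mm: the cube (footprint 7.5×15) is included at this height (perimeter 45.00 mm); the cube at (-1.5, 2) (footprint 14×28.5) is included at this height (perimeter 85.00 mm); the cube at (14.5, 3.5) is present — its section is the full 23.5×28.5 rectangle (perimeter 104.00 mm); Taking the first minus the rest: starting from the 7.5×15 cube, the 14×28.5 cube at (-1.5, 2) partially overlaps it — only the 97.50 mm² overlap (of its 399.00 mm²) is removed, clipping the outline; the 23.5×28.5 cube at (14.5, 3.5) misses the remaining region (no effect) — boundary = 19.00 mm. Overall, the cross-section is a single solid region. Total boundary length (outer) = 19.00 mm.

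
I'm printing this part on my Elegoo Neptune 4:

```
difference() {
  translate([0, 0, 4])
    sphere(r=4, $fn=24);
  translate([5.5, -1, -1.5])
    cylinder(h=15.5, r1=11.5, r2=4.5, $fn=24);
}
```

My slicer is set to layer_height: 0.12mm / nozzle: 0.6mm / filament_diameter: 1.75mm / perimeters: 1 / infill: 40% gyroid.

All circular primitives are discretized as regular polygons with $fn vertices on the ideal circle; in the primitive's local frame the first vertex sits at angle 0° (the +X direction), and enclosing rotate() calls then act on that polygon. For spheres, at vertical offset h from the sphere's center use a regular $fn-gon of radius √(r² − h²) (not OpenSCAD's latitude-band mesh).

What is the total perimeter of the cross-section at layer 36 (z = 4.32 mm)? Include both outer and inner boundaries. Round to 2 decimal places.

At z = 4.32 mm: the r=4 sphere contributes a regular 24-gon of circumradius √(4²−0.32²) = 3.987 (perimeter = 2·24·3.987·sin(180°/24) = 24.98 mm); the cone at (5.5, -1): at t=0.375 of its height the radius interpolates to r₁+(r₂−r₁)t = 8.872, giving a regular 24-gon of that circumradius (perimeter = 2·24·8.872·sin(180°/24) = 55.58 mm); Taking the first minus the rest: starting from the r=4 sphere, the cone at (5.5, -1) partially overlaps it — only the 46.43 mm² overlap (of its 244.45 mm²) is removed, clipping the outline — boundary = 12.10 mm. Overall, the cross-section is a single solid region. Total boundary length (outer) = 12.10 mm.

12.10 mm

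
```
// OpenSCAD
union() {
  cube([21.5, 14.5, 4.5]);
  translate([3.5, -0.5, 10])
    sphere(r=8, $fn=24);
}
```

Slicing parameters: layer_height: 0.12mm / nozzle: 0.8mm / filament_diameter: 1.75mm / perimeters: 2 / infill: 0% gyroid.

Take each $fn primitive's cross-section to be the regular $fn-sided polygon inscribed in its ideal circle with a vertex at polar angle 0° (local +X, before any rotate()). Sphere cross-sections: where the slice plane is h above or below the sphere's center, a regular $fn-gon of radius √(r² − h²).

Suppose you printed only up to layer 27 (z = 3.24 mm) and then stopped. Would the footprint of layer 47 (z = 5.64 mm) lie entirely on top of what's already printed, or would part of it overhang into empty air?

part overhangs

Compare the two slices. At z = 3.24: the cube is present — its section is the full 21.5×14.5 rectangle (area 311.75 mm²); the sphere at (3.5, -0.5): section is a regular 24-gon, circumradius = √(r²−h²) = √(8²−6.76²) = 4.278 (area = (24/2)·4.278²·sin(360°/24) = 56.84 mm²); Merging all regions: the regions partially overlap — summed areas 368.59 mm² minus the doubly-counted overlap 23.31 mm² gives 345.28 mm² — area = 345.28 mm². At z = 5.64: the cube does not reach this height (z outside [0, 4.5]); the r=8 sphere at (3.5, -0.5) contributes a regular 24-gon of circumradius √(8²−4.36²) = 6.707 (area = (24/2)·6.707²·sin(360°/24) = 139.73 mm²); Merging all regions: only the r=8 sphere at (3.5, -0.5) is present, so the union is just that shape — area = 139.73 mm². Checking containment: at z = 5.64 the cross-section extends beyond the z = 3.24 cross-section by about 54.13 mm².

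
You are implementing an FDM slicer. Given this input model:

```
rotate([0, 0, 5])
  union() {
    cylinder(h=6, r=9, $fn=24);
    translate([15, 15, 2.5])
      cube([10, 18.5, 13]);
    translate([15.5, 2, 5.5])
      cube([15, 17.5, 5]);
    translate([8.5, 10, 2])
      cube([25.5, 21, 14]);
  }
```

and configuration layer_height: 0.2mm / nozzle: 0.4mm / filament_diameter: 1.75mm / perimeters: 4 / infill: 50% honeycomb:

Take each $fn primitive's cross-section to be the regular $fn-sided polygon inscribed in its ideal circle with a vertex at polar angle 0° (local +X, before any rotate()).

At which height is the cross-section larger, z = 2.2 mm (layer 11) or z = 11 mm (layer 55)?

Layer 11 (z = 2.2): the r=9 cylinder contributes a regular 24-gon of circumradius 9 (area = (24/2)·9.000²·sin(360°/24) = 251.57 mm²); the cube at (15, 15) is not intersected at this z (z outside [2.5, 15.5]); the cube at (15.5, 2) is not intersected at this z (z outside [5.5, 10.5]); the cube at (8.5, 10) is present — its section is the full 25.5×21 rectangle (area 535.50 mm²); Merging all regions: the 2 present regions are separate (no shared area or edge), so areas and boundary lengths simply add and each stays a separate island — area = 787.07 mm²; (rotated 5° about Z; rotation is an isometry so areas/perimeters/island counts are preserved). So its area = 787.07 mm². Layer 55 (z = 11): the cylinder is absent (z outside [0, 6]); the cube at (15, 15) is present — its section is the full 10×18.5 rectangle (area 185.00 mm²); the cube at (15.5, 2) does not reach this height (z outside [5.5, 10.5]); the 25.5×21 cube at (8.5, 10) contributes its full rectangle (area 535.50 mm²); Merging all regions: the regions partially overlap — summed areas 720.50 mm² minus the doubly-counted overlap 160.00 mm² gives 560.50 mm² — area = 560.50 mm²; (whole slice rotated 5° about Z — lengths, areas and connectivity unchanged). So its area = 560.50 mm². Layer 11 is larger (787.07 vs 560.50 mm²).

layer 11 (z = 2.2 mm)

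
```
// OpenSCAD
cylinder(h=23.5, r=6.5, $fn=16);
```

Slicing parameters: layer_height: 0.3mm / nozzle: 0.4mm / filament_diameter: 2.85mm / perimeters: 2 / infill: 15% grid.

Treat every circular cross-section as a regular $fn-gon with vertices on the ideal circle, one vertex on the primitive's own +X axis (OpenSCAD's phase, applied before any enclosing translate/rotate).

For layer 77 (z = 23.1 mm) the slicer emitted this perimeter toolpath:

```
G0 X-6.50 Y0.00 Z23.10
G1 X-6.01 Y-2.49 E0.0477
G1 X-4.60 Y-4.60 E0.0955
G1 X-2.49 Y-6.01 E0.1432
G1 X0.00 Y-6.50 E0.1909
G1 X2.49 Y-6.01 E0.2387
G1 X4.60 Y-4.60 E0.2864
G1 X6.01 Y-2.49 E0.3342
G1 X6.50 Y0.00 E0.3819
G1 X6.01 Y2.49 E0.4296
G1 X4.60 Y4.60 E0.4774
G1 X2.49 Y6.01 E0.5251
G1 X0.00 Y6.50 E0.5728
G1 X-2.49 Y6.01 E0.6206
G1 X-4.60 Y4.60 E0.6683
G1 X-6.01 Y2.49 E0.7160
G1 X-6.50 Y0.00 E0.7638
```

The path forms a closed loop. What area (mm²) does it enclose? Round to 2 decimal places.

Apply the shoelace formula to the sequence of (X, Y) vertices; enclosed area = 129.51 mm².

129.51 mm²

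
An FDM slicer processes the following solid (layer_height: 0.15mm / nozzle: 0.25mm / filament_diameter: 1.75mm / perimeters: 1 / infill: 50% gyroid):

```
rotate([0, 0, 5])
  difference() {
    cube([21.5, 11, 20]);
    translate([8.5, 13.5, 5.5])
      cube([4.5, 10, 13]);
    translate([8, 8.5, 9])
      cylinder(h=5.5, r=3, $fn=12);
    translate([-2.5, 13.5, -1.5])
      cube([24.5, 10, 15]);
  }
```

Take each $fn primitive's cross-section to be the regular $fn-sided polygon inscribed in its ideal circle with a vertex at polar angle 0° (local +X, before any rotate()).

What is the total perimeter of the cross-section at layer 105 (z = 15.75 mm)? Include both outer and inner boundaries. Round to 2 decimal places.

At z = 15.75 mm: the cube is present — its section is the full 21.5×11 rectangle (perimeter 65.00 mm); the cube at (8.5, 13.5) (footprint 4.5×10) is included at this height (perimeter 29.00 mm); the cylinder at (8, 8.5) does not reach this height (z outside [9, 14.5]); the cube at (-2.5, 13.5) is not intersected at this z (z outside [-1.5, 13.5]); Subtracting the remaining from the first: starting from the 21.5×11 cube, the 4.5×10 cube at (8.5, 13.5) misses the remaining region (no effect) — boundary = 65.00 mm; (whole slice rotated 5° about Z — lengths, areas and connectivity unchanged). Overall, the cross-section is a single solid region. Total boundary length (outer) = 65.00 mm.

65.00 mm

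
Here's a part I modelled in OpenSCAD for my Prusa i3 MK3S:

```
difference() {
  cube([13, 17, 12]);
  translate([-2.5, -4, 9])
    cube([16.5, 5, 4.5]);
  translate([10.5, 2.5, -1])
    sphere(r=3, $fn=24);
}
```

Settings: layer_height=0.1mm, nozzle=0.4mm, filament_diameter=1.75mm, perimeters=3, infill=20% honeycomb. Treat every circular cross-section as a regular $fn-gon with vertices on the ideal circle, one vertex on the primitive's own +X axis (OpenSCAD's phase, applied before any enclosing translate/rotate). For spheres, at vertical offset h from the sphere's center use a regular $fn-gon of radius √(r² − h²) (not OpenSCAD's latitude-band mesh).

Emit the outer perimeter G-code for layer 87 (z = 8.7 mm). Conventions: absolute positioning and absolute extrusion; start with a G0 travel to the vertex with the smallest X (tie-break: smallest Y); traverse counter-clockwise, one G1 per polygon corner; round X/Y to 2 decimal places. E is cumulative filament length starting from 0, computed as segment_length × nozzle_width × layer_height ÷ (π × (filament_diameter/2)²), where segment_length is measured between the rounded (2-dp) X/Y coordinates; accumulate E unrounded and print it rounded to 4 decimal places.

At z = 8.7 mm: the cube (footprint 13×17) is included at this height; the cube at (-2.5, -4) does not reach this height (z outside [9, 13.5]); the sphere at (10.5, 2.5) does not reach this height (|z−center|=9.700 > r=3); Taking the first minus the rest: none of the subtracted shapes is present at this height, so the 13×17 cube is unchanged — 1 connected region. The outline is a single polygon with 4 vertices. Extrusion per mm of travel: 0.4 × 0.1 / (π × 0.875²) = 0.016630. Accumulating E over each segment gives final E = 0.9978.

G0 X0.00 Y0.00 Z8.70
G1 X13.00 Y0.00 E0.2162
G1 X13.00 Y17.00 E0.4989
G1 X0.00 Y17.00 E0.7151
G1 X0.00 Y0.00 E0.9978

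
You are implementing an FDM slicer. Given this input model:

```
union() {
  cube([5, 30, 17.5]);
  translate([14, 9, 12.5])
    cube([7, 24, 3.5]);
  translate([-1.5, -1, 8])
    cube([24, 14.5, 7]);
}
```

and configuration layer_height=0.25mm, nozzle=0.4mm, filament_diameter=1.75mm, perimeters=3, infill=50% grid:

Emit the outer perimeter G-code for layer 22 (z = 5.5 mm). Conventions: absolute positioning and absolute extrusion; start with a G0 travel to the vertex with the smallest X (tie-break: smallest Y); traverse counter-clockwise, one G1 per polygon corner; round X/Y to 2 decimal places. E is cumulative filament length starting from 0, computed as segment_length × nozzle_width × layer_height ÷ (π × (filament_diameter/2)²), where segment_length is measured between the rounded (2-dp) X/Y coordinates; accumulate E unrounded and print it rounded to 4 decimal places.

G0 X0.00 Y0.00 Z5.50
G1 X5.00 Y0.00 E0.2079
G1 X5.00 Y30.00 E1.4551
G1 X0.00 Y30.00 E1.6630
G1 X0.00 Y0.00 E2.9103

At z = 5.5 mm: the 5×30 cube contributes its full rectangle; the cube at (14, 9) is not intersected at this z (z outside [12.5, 16]); the cube at (-1.5, -1) is absent (z outside [8, 15]); Combining (union): only the 5×30 cube is present, so the union is just that shape — 1 connected region. The outline is a single polygon with 4 vertices. Extrusion per mm of travel: 0.4 × 0.25 / (π × 0.875²) = 0.041575. Accumulating E over each segment gives final E = 2.9103.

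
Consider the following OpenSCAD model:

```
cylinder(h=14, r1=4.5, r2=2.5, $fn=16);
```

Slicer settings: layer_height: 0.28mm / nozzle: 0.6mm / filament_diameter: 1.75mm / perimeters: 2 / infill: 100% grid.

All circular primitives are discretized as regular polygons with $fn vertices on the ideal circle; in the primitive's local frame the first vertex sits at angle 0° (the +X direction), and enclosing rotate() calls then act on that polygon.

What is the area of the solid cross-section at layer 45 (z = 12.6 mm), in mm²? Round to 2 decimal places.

22.32 mm²

At z = 12.6 mm: the cone: at t=0.900 of its height the radius interpolates to r₁+(r₂−r₁)t = 2.700, giving a regular 16-gon of that circumradius (area = (16/2)·2.700²·sin(360°/16) = 22.32 mm²). Overall, the cross-section is a single solid region. Net area = 22.32 mm².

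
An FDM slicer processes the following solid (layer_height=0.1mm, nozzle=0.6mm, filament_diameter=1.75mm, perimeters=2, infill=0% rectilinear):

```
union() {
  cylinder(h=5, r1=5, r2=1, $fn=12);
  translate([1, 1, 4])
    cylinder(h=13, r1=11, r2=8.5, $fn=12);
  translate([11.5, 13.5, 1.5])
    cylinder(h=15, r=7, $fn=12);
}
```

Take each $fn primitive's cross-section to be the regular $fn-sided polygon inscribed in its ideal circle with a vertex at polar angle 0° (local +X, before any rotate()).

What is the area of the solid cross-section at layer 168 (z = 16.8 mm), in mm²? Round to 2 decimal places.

218.72 mm²

At z = 16.8 mm: the cone is absent (z outside [0, 5]); the cone at (1, 1) (r1=11→r2=8.5) has section circumradius 8.538 here — a regular 12-gon (area = (12/2)·8.538²·sin(360°/12) = 218.72 mm²); the cylinder at (11.5, 13.5) is not intersected at this z (z outside [1.5, 16.5]); Combining (union): only the cone at (1, 1) is present, so the union is just that shape — area = 218.72 mm². Overall, the cross-section is a single solid region. Net area = 218.72 mm².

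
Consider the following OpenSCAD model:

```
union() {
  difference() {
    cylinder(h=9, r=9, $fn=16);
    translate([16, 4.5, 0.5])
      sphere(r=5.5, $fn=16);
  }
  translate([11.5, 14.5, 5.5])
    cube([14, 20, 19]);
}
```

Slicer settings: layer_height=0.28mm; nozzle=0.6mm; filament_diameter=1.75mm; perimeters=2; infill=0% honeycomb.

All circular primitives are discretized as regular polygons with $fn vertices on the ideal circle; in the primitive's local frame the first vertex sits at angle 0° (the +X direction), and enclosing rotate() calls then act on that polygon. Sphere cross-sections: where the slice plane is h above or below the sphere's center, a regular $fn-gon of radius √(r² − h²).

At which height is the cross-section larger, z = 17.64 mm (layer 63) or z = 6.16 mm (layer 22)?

Layer 63 (z = 17.64): the cylinder is absent (z outside [0, 9]); the sphere at (16, 4.5) does not reach this height (|z−center|=17.140 > r=5.5); Subtracting the remaining from the first: the first operand is absent here, so nothing remains; the cube at (11.5, 14.5) (footprint 14×20) is included at this height (area 280.00 mm²); Taking the union: only the 14×20 cube at (11.5, 14.5) is present, so the union is just that shape — area = 280.00 mm². So its area = 280.00 mm². Layer 22 (z = 6.16): the r=9 cylinder contributes a regular 16-gon of circumradius 9 (area = (16/2)·9.000²·sin(360°/16) = 247.98 mm²); the sphere at (16, 4.5) is absent (|z−center|=5.660 > r=5.5); After the difference (first − rest): none of the subtracted shapes is present at this height, so the r=9 cylinder is unchanged — area = 247.98 mm²; the cube at (11.5, 14.5) is present — its section is the full 14×20 rectangle (area 280.00 mm²); Merging all regions: the 2 present regions are separate (no shared area or edge), so areas and boundary lengths simply add and each stays a separate island — area = 527.98 mm². So its area = 527.98 mm². Layer 22 is larger (527.98 vs 280.00 mm²).

layer 22 (z = 6.16 mm)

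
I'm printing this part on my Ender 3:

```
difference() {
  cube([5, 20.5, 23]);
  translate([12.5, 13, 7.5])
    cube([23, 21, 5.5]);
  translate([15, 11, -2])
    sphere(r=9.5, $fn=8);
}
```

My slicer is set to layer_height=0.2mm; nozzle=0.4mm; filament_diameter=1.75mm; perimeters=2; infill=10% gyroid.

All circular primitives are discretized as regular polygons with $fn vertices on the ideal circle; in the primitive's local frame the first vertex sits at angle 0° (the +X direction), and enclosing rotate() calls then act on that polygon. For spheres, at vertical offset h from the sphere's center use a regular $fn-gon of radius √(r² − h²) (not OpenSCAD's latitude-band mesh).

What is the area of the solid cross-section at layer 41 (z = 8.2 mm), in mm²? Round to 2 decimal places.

At z = 8.2 mm: the 5×20.5 cube contributes its full rectangle (area 102.50 mm²); the cube at (12.5, 13) (footprint 23×21) is included at this height (area 483.00 mm²); the sphere at (15, 11) is absent (|z−center|=10.200 > r=9.5); Subtracting the remaining from the first: starting from the 5×20.5 cube (102.50 mm²), the 23×21 cube at (12.5, 13) misses the remaining region (no effect) — area = 102.50 mm². Overall, the cross-section is a single solid region. Net area = 102.50 mm².

102.50 mm²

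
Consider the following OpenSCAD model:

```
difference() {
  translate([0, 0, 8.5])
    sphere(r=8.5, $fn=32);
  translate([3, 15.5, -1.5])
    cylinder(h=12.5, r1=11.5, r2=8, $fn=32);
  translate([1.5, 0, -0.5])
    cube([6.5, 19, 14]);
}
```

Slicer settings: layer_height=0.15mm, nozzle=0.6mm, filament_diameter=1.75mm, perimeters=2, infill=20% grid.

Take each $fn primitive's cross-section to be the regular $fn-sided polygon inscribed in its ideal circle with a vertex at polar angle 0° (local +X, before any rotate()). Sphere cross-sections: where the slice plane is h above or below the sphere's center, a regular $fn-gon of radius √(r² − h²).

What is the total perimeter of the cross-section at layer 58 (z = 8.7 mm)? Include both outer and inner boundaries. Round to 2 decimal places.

At z = 8.7 mm: the r=8.5 sphere slices to a regular 32-gon of circumradius 8.498 (√(r²−h²) with h=0.2 from center) (perimeter = 2·32·8.498·sin(180°/32) = 53.31 mm); the cone at (3, 15.5): at t=0.816 of its height the radius interpolates to r₁+(r₂−r₁)t = 8.644, giving a regular 32-gon of that circumradius (perimeter = 2·32·8.644·sin(180°/32) = 54.22 mm); the 6.5×19 cube at (1.5, 0) contributes its full rectangle (perimeter 51.00 mm); After the difference (first − rest): starting from the r=8.5 sphere, the cone at (3, 15.5) partially overlaps it — only the 5.71 mm² overlap (of its 233.23 mm²) is removed, clipping the outline; the 6.5×19 cube at (1.5, 0) partially overlaps it — only the 40.01 mm² overlap (of its 123.50 mm²) is removed, clipping the outline — boundary = 60.82 mm. Overall, the cross-section is a single solid region. Total boundary length (outer) = 60.82 mm.

60.82 mm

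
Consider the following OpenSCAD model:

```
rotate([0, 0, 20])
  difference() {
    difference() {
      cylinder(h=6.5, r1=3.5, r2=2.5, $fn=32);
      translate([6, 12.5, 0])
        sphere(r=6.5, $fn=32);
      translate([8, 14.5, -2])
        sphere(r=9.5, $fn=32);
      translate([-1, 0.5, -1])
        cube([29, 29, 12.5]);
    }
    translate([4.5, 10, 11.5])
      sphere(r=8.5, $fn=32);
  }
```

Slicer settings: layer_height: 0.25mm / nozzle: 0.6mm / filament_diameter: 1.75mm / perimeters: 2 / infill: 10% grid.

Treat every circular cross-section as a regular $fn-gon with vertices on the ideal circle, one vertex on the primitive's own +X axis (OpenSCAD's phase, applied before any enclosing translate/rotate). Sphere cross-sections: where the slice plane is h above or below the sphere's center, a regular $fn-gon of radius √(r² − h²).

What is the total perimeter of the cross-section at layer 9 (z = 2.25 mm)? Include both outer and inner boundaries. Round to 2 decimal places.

20.90 mm

At z = 2.25 mm: the cone (r1=3.5→r2=2.5) has section circumradius 3.154 here — a regular 32-gon (perimeter = 2·32·3.154·sin(180°/32) = 19.78 mm); the sphere at (6, 12.5): section is a regular 32-gon, circumradius = √(r²−h²) = √(6.5²−2.25²) = 6.098 (perimeter = 2·32·6.098·sin(180°/32) = 38.25 mm); the r=9.5 sphere at (8, 14.5) slices to a regular 32-gon of circumradius 8.496 (√(r²−h²) with h=4.25 from center) (perimeter = 2·32·8.496·sin(180°/32) = 53.30 mm); the cube at (-1, 0.5) (footprint 29×29) is included at this height (perimeter 116.00 mm); Taking the first minus the rest: starting from the cone, the r=6.5 sphere at (6, 12.5) misses the remaining region (no effect); the r=9.5 sphere at (8, 14.5) misses the remaining region (no effect); the 29×29 cube at (-1, 0.5) partially overlaps it — only the 8.79 mm² overlap (of its 841.00 mm²) is removed, clipping the outline — boundary = 20.90 mm; the sphere at (4.5, 10) does not reach this height (|z−center|=9.250 > r=8.5); After the difference (first − rest): none of the subtracted shapes is present at this height, so the result so far is unchanged — boundary = 20.90 mm; (rotated 20° about Z; rotation is an isometry so areas/perimeters/island counts are preserved). Overall, the cross-section is a single solid region. Total boundary length (outer) = 20.90 mm.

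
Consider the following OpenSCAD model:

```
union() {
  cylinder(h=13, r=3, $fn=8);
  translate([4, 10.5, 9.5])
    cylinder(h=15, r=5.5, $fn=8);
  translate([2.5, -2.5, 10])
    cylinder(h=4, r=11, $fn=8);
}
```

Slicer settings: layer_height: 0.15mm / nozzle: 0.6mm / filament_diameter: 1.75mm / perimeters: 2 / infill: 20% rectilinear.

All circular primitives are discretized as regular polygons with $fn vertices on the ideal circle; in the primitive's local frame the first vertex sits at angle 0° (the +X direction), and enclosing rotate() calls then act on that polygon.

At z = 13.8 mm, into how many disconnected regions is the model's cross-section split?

1

At z = 13.8 mm: the cylinder is not intersected at this z (z outside [0, 13]); the r=5.5 cylinder at (4, 10.5) contributes a regular 8-gon of circumradius 5.5; the r=11 cylinder at (2.5, -2.5) gives a regular 8-gon of circumradius 11 (constant along its height); Taking the union: the regions partially overlap (shared area 13.98 mm²), so overlapping operands fuse into one piece — 1 connected region. The result has 1 disconnected region.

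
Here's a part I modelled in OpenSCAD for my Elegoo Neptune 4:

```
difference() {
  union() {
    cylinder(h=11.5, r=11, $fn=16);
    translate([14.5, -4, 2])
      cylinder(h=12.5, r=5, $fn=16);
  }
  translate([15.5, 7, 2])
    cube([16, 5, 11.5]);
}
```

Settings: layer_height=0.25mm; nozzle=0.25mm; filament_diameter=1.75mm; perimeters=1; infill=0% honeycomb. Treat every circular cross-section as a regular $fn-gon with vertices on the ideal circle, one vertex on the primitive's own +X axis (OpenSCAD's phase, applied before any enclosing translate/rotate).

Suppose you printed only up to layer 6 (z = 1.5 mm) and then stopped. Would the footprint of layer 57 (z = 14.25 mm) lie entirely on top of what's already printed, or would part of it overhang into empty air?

part overhangs

Compare the two slices. At z = 1.5: the r=11 cylinder contributes a regular 16-gon of circumradius 11 (area = (16/2)·11.000²·sin(360°/16) = 370.44 mm²); the cylinder at (14.5, -4) does not reach this height (z outside [2, 14.5]); Merging all regions: only the r=11 cylinder is present, so the union is just that shape — area = 370.44 mm²; the cube at (15.5, 7) is absent (z outside [2, 13.5]); After the difference (first − rest): none of the subtracted shapes is present at this height, so the result so far is unchanged — area = 370.44 mm². At z = 14.25: the cylinder does not reach this height (z outside [0, 11.5]); the r=5 cylinder at (14.5, -4) contributes a regular 16-gon of circumradius 5 (area = (16/2)·5.000²·sin(360°/16) = 76.54 mm²); Merging all regions: only the r=5 cylinder at (14.5, -4) is present, so the union is just that shape — area = 76.54 mm²; the cube at (15.5, 7) is not intersected at this z (z outside [2, 13.5]); Subtracting the remaining from the first: none of the subtracted shapes is present at this height, so the result so far is unchanged — area = 76.54 mm². Checking containment: at z = 14.25 the cross-section extends beyond the z = 1.5 cross-section by about 74.30 mm².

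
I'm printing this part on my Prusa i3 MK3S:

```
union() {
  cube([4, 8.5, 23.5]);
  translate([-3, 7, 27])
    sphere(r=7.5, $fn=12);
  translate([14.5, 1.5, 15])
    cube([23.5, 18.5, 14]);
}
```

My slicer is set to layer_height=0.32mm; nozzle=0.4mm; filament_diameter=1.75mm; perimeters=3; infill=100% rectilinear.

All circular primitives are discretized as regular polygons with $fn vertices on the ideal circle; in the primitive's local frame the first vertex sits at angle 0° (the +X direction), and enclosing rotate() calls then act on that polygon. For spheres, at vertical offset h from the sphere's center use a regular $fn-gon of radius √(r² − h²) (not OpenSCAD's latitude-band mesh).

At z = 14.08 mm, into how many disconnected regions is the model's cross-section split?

At z = 14.08 mm: the cube (footprint 4×8.5) is included at this height; the sphere at (-3, 7) does not reach this height (|z−center|=12.920 > r=7.5); the cube at (14.5, 1.5) is not intersected at this z (z outside [15, 29]); Combining (union): only the 4×8.5 cube is present, so the union is just that shape — 1 connected region. The result has 1 disconnected region.

1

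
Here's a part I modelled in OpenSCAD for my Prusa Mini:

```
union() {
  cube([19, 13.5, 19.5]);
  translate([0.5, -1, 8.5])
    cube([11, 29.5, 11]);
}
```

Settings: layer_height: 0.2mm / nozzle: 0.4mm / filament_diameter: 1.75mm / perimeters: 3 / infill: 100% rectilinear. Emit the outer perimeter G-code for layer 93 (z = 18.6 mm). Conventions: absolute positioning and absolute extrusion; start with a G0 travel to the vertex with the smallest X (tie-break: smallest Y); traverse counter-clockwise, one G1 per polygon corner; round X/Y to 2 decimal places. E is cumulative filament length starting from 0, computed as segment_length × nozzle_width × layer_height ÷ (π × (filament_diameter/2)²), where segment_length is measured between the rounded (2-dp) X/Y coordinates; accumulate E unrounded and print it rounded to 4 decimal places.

G0 X0.00 Y0.00 Z18.60
G1 X0.50 Y0.00 E0.0166
G1 X0.50 Y-1.00 E0.0499
G1 X11.50 Y-1.00 E0.4158
G1 X11.50 Y0.00 E0.4490
G1 X19.00 Y0.00 E0.6985
G1 X19.00 Y13.50 E1.1475
G1 X11.50 Y13.50 E1.3969
G1 X11.50 Y28.50 E1.8958
G1 X0.50 Y28.50 E2.2617
G1 X0.50 Y13.50 E2.7606
G1 X0.00 Y13.50 E2.7772
G1 X0.00 Y0.00 E3.2262

At z = 18.6 mm: the 19×13.5 cube contributes its full rectangle; the cube at (0.5, -1) is present — its section is the full 11×29.5 rectangle; Merging all regions: the regions partially overlap (shared area 148.50 mm²), so overlapping operands fuse into one piece — 1 connected region. The outline is a single polygon with 12 vertices. Extrusion per mm of travel: 0.4 × 0.2 / (π × 0.875²) = 0.033260. Accumulating E over each segment gives final E = 3.2262.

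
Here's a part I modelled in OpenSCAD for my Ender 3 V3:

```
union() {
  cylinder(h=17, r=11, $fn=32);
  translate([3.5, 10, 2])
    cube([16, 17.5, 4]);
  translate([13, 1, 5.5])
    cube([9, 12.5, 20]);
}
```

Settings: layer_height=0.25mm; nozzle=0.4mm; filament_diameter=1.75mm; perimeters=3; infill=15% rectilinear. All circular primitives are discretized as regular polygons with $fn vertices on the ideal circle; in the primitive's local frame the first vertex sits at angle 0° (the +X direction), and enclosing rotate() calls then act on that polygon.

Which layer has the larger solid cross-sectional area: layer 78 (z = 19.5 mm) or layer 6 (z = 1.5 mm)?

layer 6 (z = 1.5 mm)

Layer 78 (z = 19.5): the cylinder is absent (z outside [0, 17]); the cube at (3.5, 10) is not intersected at this z (z outside [2, 6]); the cube at (13, 1) (footprint 9×12.5) is included at this height (area 112.50 mm²); Merging all regions: only the 9×12.5 cube at (13, 1) is present, so the union is just that shape — area = 112.50 mm². So its area = 112.50 mm². Layer 6 (z = 1.5): the cylinder: section is a regular 32-gon, circumradius r=11 (area = (32/2)·11.000²·sin(360°/32) = 377.69 mm²); the cube at (3.5, 10) does not reach this height (z outside [2, 6]); the cube at (13, 1) does not reach this height (z outside [5.5, 25.5]); Taking the union: only the r=11 cylinder is present, so the union is just that shape — area = 377.69 mm². So its area = 377.69 mm². Layer 6 is larger (377.69 vs 112.50 mm²).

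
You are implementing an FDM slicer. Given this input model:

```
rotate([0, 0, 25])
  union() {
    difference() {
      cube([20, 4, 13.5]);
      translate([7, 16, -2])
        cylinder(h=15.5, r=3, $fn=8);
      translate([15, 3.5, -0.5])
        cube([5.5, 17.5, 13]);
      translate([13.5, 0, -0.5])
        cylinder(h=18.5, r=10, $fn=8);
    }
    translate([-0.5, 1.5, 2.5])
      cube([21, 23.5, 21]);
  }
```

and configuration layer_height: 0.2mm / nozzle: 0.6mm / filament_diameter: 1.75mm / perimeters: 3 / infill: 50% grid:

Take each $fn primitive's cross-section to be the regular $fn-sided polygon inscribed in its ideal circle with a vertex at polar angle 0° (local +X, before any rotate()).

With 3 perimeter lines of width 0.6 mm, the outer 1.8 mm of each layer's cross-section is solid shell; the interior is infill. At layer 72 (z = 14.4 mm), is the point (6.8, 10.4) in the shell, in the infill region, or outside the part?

infill

At z = 14.4 mm: the cube is absent (z outside [0, 13.5]); the cylinder at (7, 16) is absent (z outside [-2, 13.5]); the cube at (15, 3.5) is absent (z outside [-0.5, 12.5]); the r=10 cylinder at (13.5, 0) contributes a regular 8-gon of circumradius 10; Subtracting the remaining from the first: the first operand is absent here, so nothing remains; the cube at (-0.5, 1.5) (footprint 21×23.5) is included at this height; Merging all regions: only the 21×23.5 cube at (-0.5, 1.5) is present, so the union is just that shape — 1 connected region; (whole slice rotated 25° about Z — lengths, areas and connectivity unchanged). Overall, the cross-section is a single solid region. Undo the 25° rotation: the query point maps to (10.558, 6.552) in the un-rotated model frame. The nearest boundary edge runs (-0.50, 1.50)→(20.50, 1.50); distance from the point to it = 5.05 mm. The point is inside the cross-section and 5.05 mm from the nearest boundary — more than the 1.8 mm shell width (3 × 0.6), so it's in the infill interior.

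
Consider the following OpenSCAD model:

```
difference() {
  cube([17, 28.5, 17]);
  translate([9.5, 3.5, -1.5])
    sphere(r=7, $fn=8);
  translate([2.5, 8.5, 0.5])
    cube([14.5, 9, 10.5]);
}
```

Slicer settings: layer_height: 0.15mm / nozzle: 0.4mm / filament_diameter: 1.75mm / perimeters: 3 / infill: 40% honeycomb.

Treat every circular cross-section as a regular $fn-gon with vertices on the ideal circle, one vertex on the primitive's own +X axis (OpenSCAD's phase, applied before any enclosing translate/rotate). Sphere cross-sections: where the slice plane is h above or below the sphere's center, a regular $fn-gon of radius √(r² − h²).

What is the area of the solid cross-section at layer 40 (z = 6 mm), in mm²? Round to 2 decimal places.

354.00 mm²

At z = 6 mm: the 17×28.5 cube contributes its full rectangle (area 484.50 mm²); the sphere at (9.5, 3.5) does not reach this height (|z−center|=7.500 > r=7); the cube at (2.5, 8.5) (footprint 14.5×9) is included at this height (area 130.50 mm²); Subtracting the remaining from the first: starting from the 17×28.5 cube (484.50 mm²), the 14.5×9 cube at (2.5, 8.5) lies inside it touching the edge (removes its full 130.50 mm²) — area = 354.00 mm². Overall, the cross-section is a single solid region. Net area = 354.00 mm².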